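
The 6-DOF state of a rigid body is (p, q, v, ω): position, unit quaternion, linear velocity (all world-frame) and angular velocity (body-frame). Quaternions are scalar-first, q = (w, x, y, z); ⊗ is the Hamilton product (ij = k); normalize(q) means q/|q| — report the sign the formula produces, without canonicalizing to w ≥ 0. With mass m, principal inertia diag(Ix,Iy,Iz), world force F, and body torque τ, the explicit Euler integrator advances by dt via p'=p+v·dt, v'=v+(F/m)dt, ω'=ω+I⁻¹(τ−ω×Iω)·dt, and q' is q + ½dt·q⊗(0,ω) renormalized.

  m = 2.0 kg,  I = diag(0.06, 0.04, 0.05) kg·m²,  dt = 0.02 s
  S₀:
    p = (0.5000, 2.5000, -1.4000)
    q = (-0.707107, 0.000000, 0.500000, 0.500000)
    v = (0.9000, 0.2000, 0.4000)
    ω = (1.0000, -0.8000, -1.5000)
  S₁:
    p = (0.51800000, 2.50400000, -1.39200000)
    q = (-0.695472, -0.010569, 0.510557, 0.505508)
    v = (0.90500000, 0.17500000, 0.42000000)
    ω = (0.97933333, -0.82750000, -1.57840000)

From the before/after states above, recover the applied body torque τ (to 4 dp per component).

τ = (-0.0500, -0.0700, -0.1800)

ω₁ − ω₀ = (-0.02066667, -0.02750000, -0.07840000)
gyro term ω₀×Iω₀ = (0.0120, -0.0150, 0.0160)
applied torque τ = (-0.0500, -0.0700, -0.1800)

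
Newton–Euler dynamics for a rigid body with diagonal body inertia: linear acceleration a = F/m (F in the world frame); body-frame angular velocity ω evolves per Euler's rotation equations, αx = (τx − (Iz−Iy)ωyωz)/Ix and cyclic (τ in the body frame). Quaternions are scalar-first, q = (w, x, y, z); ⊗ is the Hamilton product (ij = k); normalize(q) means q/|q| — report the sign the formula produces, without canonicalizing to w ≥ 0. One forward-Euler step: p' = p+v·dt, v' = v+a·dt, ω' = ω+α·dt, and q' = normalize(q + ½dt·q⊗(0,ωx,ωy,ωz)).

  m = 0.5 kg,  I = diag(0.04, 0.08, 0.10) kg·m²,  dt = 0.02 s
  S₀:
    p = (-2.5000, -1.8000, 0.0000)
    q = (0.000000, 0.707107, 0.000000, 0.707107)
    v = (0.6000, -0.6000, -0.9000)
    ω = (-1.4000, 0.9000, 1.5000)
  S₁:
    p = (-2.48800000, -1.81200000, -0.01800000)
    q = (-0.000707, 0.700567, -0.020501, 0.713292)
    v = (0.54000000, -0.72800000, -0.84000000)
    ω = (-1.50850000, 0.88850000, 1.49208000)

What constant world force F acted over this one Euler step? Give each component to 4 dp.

F = (-1.5000, -3.2000, 1.5000)

velocity change Δv = (-0.06000000, -0.12800000, 0.06000000)
m·(v₁−v₀)/dt = (-1.5000, -3.2000, 1.5000)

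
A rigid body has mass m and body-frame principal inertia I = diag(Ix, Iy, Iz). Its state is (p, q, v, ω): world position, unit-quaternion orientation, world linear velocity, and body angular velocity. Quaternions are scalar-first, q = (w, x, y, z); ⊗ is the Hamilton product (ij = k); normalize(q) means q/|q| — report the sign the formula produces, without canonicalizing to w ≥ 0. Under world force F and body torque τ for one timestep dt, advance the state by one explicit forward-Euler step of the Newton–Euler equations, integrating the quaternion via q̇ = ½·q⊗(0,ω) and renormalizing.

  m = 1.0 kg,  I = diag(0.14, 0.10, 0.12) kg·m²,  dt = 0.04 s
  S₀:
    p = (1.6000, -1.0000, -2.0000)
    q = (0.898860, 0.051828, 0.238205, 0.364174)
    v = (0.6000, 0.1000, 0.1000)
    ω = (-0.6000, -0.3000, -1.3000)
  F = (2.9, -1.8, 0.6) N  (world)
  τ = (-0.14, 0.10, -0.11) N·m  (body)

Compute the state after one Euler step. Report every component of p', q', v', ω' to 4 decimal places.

p' = (1.6240, -0.9960, -1.9960)
q' = (0.9100, 0.0370, 0.2297, 0.3432)
v' = (0.7160, 0.0280, 0.1240)
ω' = (-0.6422, -0.2662, -1.3343)

ω×(Iω) gyroscopic = (0.0078, 0.0156, -0.0072)
(τ − ω×Iω)/I = (-1.0557, 0.8440, -0.8567)
ω + α·dt = (-0.6422, -0.2662, -1.3343)
Hamilton product q⊗(0,ω) = (0.5759845, -0.7397303, -0.4207860, -1.0411434)
q' = normalize(q + ½dt·q⊗(0,ω)) = (0.9100, 0.0370, 0.2297, 0.3432)
p + v·dt = (1.6240, -0.9960, -1.9960)
v' = v + a·dt = (0.7160, 0.0280, 0.1240)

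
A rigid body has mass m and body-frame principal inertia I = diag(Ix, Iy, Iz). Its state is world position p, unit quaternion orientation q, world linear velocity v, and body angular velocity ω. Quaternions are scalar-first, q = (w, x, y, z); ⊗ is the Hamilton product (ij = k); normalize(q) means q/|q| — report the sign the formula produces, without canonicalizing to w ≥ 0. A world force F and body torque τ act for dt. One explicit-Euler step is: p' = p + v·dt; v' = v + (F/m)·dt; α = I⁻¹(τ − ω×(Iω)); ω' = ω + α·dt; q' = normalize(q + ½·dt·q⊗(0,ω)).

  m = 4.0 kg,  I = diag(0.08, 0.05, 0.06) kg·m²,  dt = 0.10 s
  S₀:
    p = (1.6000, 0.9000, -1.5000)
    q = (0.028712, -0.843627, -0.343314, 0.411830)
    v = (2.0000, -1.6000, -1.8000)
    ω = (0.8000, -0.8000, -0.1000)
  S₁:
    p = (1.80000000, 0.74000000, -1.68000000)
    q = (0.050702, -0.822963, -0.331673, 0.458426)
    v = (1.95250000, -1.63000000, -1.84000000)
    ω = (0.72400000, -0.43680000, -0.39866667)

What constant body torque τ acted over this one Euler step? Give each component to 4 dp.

τ = (-0.0600, 0.1800, -0.1600)

Δω = ω₁−ω₀ = (-0.07600000, 0.36320000, -0.29866667)
gyro term ω₀×Iω₀ = (0.0008, -0.0016, 0.0192)
I·α + gyro = (-0.0600, 0.1800, -0.1600)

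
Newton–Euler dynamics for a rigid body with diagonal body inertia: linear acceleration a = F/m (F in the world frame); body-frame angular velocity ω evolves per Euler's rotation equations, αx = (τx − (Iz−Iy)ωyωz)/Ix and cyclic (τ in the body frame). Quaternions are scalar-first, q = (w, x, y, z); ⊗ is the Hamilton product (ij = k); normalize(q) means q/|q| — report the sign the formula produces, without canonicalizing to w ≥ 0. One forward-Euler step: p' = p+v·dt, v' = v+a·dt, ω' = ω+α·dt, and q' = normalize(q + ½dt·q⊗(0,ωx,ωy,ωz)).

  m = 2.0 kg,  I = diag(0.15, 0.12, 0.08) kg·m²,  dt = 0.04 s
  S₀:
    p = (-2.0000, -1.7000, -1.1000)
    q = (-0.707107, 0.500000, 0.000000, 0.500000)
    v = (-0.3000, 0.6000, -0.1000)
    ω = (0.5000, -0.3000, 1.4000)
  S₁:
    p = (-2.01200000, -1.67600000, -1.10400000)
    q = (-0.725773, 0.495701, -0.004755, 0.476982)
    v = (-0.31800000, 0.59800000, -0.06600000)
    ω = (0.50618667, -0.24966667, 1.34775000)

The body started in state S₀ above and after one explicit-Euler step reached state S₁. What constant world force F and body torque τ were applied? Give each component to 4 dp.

Δω = ω₁−ω₀ = (0.00618667, 0.05033333, -0.05225000)
τ = I·(Δω/dt) + ω₀×(Iω₀) = (0.0400, 0.2000, -0.1000)
velocity change Δv = (-0.01800000, -0.00200000, 0.03400000)
m·(v₁−v₀)/dt = (-0.9000, -0.1000, 1.7000)

F = (-0.9000, -0.1000, 1.7000)
τ = (0.0400, 0.2000, -0.1000)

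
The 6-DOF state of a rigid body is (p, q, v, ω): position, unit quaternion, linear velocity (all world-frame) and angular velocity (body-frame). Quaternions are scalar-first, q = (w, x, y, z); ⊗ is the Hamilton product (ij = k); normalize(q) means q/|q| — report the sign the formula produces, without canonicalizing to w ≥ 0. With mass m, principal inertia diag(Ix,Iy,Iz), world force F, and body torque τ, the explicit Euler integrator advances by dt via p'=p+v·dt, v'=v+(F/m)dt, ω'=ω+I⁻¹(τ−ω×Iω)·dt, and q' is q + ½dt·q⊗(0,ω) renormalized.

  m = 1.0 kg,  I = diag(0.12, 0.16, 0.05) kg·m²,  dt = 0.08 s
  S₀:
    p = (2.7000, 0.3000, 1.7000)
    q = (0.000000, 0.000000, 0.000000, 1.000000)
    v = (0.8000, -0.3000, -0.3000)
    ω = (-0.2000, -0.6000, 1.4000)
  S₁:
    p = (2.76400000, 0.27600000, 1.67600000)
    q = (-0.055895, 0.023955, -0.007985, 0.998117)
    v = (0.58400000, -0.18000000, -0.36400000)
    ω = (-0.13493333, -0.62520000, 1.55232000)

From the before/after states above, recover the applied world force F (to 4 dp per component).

velocity change Δv = (-0.21600000, 0.12000000, -0.06400000)
m·(v₁−v₀)/dt = (-2.7000, 1.5000, -0.8000)

F = (-2.7000, 1.5000, -0.8000)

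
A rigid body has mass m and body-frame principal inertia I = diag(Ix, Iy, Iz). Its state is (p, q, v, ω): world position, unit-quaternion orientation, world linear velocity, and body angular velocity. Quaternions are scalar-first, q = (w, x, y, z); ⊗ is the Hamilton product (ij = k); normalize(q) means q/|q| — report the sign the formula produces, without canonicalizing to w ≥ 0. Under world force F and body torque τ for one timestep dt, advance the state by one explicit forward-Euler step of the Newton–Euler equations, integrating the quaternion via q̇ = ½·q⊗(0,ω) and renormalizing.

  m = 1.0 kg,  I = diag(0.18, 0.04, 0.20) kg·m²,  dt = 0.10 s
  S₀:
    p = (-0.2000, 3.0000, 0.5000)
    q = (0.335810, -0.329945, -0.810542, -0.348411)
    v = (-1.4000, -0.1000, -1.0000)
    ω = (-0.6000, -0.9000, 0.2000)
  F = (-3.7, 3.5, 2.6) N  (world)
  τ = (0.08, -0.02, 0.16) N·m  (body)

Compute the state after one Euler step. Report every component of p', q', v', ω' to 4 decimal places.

linear accel F/m = (-3.7000, 3.5000, 2.6000)
new position p' = (-0.3400, 2.9900, 0.4000)
v + (F/m)dt = (-1.7700, 0.2500, -0.7400)
α = I⁻¹(τ − ω×Iω) = (0.6044, -0.5600, 1.1780)
ω + α·dt = (-0.5396, -0.9560, 0.3178)
q⊗(0,ω) = (-0.8577726, -0.6771643, -0.0271934, -0.1222127)
q' = normalize(q + ½dt·q⊗(0,ω)) = (0.2925, -0.3633, -0.8107, -0.3540)

p' = (-0.3400, 2.9900, 0.4000)
q' = (0.2925, -0.3633, -0.8107, -0.3540)
v' = (-1.7700, 0.2500, -0.7400)
ω' = (-0.5396, -0.9560, 0.3178)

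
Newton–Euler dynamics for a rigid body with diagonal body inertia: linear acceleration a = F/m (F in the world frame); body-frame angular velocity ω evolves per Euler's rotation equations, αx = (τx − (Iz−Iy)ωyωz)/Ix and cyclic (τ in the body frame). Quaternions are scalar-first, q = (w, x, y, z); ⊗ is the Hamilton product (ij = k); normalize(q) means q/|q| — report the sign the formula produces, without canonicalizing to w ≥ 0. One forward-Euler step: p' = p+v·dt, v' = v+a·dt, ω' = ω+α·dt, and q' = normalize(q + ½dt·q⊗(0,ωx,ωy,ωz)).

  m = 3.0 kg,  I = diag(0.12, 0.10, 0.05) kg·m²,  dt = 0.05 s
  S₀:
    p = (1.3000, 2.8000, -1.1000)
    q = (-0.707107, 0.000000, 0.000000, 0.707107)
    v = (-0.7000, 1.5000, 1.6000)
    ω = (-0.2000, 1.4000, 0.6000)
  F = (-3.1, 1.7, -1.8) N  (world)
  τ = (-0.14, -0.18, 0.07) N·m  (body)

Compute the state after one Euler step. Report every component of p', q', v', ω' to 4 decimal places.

p' = p + v·dt = (1.2650, 2.8750, -1.0200)
new velocity v' = (-0.7517, 1.5283, 1.5700)
α = I⁻¹(τ − ω×Iω) = (-0.8167, -1.7160, 1.2880)
new body rate ω' = (-0.2408, 1.3142, 0.6644)
2q̇ = q⊗(0,ω) = (-0.4242642, -0.8485284, -1.1313712, -0.4242642)
q + ½dt·q⊗(0,ω), renormalized = (-0.7172, -0.0212, -0.0283, 0.6960)

p' = (1.2650, 2.8750, -1.0200)
q' = (-0.7172, -0.0212, -0.0283, 0.6960)
v' = (-0.7517, 1.5283, 1.5700)
ω' = (-0.2408, 1.3142, 0.6644)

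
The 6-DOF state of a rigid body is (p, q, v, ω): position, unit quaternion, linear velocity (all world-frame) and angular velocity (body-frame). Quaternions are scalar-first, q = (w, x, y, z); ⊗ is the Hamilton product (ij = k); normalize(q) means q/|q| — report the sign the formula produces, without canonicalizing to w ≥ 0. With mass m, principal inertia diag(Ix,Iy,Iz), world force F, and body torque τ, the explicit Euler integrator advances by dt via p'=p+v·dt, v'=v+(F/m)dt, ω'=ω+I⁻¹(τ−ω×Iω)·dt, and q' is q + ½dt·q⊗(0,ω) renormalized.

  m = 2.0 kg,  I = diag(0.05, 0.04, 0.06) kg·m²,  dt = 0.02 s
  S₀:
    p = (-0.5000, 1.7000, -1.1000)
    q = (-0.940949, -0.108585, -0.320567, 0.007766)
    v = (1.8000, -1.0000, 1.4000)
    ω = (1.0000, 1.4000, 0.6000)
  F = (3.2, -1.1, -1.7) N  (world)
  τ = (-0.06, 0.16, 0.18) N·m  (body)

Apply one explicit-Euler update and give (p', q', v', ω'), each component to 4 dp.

angular accel α = (-1.5360, 4.1500, 3.2333)
ω + α·dt = (0.9693, 1.4830, 0.6647)
2q̇ = q⊗(0,ω) = (0.5527192, -1.1441616, -1.2444116, -0.3960214)
updated quaternion q' = (-0.9353, -0.1200, -0.3330, 0.0038)
linear accel F/m = (1.6000, -0.5500, -0.8500)
p' = p + v·dt = (-0.4640, 1.6800, -1.0720)
new velocity v' = (1.8320, -1.0110, 1.3830)

p' = (-0.4640, 1.6800, -1.0720)
q' = (-0.9353, -0.1200, -0.3330, 0.0038)
v' = (1.8320, -1.0110, 1.3830)
ω' = (0.9693, 1.4830, 0.6647)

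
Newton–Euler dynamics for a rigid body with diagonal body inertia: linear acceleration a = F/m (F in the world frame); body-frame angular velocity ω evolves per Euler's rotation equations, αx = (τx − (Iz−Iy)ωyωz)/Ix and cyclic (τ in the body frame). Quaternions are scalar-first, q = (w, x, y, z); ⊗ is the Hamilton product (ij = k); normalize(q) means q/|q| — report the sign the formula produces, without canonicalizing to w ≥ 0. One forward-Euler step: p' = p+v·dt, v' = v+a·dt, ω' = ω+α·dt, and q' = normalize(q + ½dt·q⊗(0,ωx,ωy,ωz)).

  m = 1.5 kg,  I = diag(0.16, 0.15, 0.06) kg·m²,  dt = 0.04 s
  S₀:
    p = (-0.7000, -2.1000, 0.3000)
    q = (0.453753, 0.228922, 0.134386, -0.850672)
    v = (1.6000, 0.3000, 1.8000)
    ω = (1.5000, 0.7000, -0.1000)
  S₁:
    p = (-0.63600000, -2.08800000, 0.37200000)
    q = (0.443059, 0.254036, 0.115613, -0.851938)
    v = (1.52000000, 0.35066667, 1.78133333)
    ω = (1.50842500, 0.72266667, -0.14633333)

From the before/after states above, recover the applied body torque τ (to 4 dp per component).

rate change Δω = (0.00842500, 0.02266667, -0.04633333)
gyro term ω₀×Iω₀ = (0.0063, -0.0150, -0.0105)
I·α + gyro = (0.0400, 0.0700, -0.0800)

τ = (0.0400, 0.0700, -0.0800)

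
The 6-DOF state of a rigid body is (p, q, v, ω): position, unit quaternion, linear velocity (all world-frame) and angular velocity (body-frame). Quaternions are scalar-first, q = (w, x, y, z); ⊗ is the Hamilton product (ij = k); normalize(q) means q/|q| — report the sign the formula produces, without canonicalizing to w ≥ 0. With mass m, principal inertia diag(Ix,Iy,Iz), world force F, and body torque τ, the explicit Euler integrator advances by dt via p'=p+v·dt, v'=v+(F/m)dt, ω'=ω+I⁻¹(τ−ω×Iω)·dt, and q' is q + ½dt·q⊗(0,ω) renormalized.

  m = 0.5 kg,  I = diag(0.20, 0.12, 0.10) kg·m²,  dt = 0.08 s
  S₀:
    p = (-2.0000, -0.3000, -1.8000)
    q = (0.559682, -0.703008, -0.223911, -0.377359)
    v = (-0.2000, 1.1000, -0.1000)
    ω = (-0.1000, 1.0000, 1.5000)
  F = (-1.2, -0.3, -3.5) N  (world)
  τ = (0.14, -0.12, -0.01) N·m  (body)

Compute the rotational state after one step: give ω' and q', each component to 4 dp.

ω' = (-0.0320, 0.9300, 1.4856)
q' = (0.5869, -0.7018, -0.1574, -0.3718)

precession coupling ω×(Iω) = (-0.0300, -0.0150, 0.0080)
(τ − ω×Iω)/I = (0.8500, -0.8750, -0.1800)
ω + α·dt = (-0.0320, 0.9300, 1.4856)
q⊗(0,ω) = (0.7196487, -0.0144757, 1.6519299, 0.1141239)
updated quaternion q' = (0.5869, -0.7018, -0.1574, -0.3718)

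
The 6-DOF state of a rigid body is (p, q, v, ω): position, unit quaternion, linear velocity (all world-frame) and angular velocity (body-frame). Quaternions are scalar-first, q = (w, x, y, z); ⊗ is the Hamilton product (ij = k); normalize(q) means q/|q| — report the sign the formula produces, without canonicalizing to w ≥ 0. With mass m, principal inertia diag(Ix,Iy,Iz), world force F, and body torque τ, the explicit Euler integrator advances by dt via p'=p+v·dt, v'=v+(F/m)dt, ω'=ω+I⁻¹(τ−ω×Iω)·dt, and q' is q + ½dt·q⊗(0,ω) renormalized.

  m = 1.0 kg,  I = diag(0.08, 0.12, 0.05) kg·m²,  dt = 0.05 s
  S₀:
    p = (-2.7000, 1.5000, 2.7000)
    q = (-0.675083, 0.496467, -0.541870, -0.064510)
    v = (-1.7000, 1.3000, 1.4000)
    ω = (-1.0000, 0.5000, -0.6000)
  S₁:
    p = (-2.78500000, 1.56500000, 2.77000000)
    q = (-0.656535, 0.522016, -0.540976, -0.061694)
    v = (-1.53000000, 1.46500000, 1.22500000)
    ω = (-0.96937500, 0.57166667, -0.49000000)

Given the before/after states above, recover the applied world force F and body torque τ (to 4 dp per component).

F = (3.4000, 3.3000, -3.5000)
τ = (0.0700, 0.1900, 0.0900)

velocity change Δv = (0.17000000, 0.16500000, -0.17500000)
m·(v₁−v₀)/dt = (3.4000, 3.3000, -3.5000)
ω₁ − ω₀ = (0.03062500, 0.07166667, 0.11000000)
gyro term ω₀×Iω₀ = (0.0210, 0.0180, -0.0200)
applied torque τ = (0.0700, 0.1900, 0.0900)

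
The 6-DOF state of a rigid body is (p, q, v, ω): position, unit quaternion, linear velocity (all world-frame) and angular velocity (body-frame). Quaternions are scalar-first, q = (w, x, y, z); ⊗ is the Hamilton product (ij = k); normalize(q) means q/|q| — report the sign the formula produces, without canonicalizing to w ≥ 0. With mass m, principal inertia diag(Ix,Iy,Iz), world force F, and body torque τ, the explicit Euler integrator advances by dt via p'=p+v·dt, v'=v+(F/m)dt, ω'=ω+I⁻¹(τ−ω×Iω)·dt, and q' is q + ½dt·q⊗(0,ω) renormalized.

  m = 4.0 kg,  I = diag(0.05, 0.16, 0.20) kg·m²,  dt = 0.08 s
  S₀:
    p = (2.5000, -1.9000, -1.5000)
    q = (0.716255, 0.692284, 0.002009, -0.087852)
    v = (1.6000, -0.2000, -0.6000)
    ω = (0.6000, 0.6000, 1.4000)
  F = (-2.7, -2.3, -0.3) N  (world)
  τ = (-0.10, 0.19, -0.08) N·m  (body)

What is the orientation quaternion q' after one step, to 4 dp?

q⊗(0,ω) = (-0.2935830, 0.4852768, -0.5921558, 1.4169220)
updated quaternion q' = (0.7030, 0.7102, -0.0216, -0.0311)

q' = (0.7030, 0.7102, -0.0216, -0.0311)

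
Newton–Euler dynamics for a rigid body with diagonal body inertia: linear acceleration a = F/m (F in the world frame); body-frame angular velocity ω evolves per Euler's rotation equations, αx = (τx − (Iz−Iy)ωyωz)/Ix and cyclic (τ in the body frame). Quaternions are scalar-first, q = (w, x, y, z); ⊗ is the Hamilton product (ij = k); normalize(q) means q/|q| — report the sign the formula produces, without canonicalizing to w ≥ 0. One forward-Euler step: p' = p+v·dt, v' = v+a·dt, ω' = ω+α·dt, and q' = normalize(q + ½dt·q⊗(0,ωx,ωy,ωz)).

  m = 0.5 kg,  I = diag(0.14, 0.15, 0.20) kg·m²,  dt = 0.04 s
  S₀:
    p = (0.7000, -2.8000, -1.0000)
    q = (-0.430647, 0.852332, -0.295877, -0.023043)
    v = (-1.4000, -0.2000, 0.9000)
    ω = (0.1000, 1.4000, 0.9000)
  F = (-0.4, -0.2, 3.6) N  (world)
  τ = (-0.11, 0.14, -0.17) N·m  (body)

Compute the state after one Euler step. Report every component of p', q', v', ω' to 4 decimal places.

p' = p + v·dt = (0.6440, -2.8080, -0.9640)
new velocity v' = (-1.4320, -0.2160, 1.1880)
gyro term ω×Iω = (0.0630, -0.0054, 0.0014)
(τ − ω×Iω)/I = (-1.2357, 0.9693, -0.8570)
new body rate ω' = (0.0506, 1.4388, 0.8657)
2q̇ = q⊗(0,ω) = (0.3497333, -0.2770938, -1.3723089, 0.8352702)
updated quaternion q' = (-0.4234, 0.8463, -0.3231, -0.0063)

p' = (0.6440, -2.8080, -0.9640)
q' = (-0.4234, 0.8463, -0.3231, -0.0063)
v' = (-1.4320, -0.2160, 1.1880)
ω' = (0.0506, 1.4388, 0.8657)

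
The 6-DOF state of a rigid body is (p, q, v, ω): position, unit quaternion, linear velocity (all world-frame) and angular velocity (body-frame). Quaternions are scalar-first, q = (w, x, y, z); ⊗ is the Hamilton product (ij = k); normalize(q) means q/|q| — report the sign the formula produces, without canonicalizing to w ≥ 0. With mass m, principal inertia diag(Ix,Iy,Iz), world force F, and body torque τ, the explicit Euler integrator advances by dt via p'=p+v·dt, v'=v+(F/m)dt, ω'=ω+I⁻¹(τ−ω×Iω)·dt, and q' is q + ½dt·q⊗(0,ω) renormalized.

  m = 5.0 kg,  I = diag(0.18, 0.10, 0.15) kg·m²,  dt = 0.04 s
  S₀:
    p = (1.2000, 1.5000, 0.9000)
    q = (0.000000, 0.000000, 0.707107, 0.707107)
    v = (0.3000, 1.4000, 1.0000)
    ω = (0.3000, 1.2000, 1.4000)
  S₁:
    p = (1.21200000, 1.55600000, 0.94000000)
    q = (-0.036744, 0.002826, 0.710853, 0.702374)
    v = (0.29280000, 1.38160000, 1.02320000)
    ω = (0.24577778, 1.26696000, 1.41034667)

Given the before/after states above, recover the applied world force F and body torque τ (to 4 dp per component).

Δω = ω₁−ω₀ = (-0.05422222, 0.06696000, 0.01034667)
ω₀×(Iω₀) = (0.0840, 0.0126, -0.0288)
applied torque τ = (-0.1600, 0.1800, 0.0100)
Δv = v₁−v₀ = (-0.00720000, -0.01840000, 0.02320000)
applied force F = (-0.9000, -2.3000, 2.9000)

F = (-0.9000, -2.3000, 2.9000)
τ = (-0.1600, 0.1800, 0.0100)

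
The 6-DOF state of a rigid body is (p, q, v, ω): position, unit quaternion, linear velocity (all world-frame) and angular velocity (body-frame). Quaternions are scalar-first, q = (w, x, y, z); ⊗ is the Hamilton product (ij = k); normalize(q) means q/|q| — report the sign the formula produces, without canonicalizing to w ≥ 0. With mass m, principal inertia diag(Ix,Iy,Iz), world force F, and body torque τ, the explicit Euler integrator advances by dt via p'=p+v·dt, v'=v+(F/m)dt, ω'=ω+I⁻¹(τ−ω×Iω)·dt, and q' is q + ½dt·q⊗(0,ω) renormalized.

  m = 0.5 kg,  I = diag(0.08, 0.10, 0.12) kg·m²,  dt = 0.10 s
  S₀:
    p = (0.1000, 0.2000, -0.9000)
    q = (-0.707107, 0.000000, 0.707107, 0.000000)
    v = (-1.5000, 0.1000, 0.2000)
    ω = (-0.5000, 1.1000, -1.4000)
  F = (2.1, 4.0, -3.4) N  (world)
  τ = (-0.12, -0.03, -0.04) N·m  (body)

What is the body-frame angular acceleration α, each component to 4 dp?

α = (-1.1150, -0.0200, -0.2417)

gyro term ω×Iω = (-0.0308, -0.0280, -0.0110)
α = I⁻¹(τ − ω×Iω) = (-1.1150, -0.0200, -0.2417)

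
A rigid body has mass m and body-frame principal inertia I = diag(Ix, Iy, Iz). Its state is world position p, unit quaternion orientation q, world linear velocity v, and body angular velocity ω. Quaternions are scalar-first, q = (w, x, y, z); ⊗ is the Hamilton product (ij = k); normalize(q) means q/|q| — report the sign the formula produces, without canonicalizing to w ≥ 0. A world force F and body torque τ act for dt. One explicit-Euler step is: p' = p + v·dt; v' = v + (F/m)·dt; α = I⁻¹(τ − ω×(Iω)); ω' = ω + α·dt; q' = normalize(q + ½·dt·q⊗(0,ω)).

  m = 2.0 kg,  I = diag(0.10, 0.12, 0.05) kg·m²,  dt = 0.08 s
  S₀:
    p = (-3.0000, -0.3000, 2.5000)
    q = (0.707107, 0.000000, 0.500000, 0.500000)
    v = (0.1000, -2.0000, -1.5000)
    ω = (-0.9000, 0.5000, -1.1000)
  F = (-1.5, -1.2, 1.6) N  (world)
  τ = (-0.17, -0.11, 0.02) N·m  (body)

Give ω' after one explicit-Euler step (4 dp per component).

ω' = (-1.0668, 0.3937, -1.0536)

precession coupling ω×(Iω) = (0.0385, 0.0495, -0.0090)
angular accel α = (-2.0850, -1.3292, 0.5800)
new body rate ω' = (-1.0668, 0.3937, -1.0536)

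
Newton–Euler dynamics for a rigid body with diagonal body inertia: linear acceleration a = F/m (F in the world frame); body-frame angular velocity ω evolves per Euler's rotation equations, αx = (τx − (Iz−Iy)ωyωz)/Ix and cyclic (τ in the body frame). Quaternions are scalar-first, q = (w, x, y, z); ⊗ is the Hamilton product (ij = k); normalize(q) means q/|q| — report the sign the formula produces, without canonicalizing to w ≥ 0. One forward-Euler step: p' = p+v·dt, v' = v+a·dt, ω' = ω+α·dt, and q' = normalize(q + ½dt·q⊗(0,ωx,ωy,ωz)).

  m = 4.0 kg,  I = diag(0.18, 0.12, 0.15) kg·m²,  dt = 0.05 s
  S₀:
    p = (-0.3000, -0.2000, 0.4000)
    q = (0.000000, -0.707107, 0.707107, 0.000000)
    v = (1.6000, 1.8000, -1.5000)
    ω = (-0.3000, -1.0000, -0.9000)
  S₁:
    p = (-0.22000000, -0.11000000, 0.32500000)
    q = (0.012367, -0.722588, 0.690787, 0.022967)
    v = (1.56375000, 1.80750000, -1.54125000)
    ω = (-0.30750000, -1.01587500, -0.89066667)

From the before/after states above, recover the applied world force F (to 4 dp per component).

F = (-2.9000, 0.6000, -3.3000)

velocity change Δv = (-0.03625000, 0.00750000, -0.04125000)
F = m·Δv/dt = (-2.9000, 0.6000, -3.3000)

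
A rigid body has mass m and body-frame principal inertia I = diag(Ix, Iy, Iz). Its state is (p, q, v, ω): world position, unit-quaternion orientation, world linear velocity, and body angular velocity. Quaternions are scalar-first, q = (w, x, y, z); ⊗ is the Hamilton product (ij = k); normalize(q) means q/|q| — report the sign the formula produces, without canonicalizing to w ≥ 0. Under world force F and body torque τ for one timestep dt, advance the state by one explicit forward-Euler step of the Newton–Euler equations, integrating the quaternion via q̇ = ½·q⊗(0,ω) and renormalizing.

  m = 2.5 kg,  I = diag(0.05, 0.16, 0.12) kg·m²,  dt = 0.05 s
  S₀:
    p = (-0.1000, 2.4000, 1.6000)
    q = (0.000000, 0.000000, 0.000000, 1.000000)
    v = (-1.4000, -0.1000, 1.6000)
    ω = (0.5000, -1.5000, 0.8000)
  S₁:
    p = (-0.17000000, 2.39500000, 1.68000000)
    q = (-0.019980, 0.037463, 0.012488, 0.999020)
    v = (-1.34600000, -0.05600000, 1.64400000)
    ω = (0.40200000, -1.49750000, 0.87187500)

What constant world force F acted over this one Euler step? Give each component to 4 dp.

v₁ − v₀ = (0.05400000, 0.04400000, 0.04400000)
m·(v₁−v₀)/dt = (2.7000, 2.2000, 2.2000)

F = (2.7000, 2.2000, 2.2000)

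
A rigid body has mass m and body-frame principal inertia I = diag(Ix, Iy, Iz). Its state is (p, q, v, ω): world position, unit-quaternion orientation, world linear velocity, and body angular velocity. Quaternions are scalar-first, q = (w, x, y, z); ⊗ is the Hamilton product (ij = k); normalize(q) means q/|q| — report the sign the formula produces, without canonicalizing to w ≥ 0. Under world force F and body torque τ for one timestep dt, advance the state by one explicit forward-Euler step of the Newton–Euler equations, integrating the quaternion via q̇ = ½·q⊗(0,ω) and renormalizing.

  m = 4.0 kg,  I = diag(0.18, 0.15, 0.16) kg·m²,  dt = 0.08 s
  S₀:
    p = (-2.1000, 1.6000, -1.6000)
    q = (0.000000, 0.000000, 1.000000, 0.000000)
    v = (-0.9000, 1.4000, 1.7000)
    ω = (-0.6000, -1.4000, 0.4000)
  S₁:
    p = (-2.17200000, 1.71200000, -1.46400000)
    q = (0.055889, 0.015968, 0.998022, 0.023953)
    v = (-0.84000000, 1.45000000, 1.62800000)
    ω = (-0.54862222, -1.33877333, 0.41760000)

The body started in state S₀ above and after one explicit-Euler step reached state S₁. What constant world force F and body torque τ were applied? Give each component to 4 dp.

F = (3.0000, 2.5000, -3.6000)
τ = (0.1100, 0.1100, 0.0100)

Δv = v₁−v₀ = (0.06000000, 0.05000000, -0.07200000)
m·(v₁−v₀)/dt = (3.0000, 2.5000, -3.6000)
Δω = ω₁−ω₀ = (0.05137778, 0.06122667, 0.01760000)
applied torque τ = (0.1100, 0.1100, 0.0100)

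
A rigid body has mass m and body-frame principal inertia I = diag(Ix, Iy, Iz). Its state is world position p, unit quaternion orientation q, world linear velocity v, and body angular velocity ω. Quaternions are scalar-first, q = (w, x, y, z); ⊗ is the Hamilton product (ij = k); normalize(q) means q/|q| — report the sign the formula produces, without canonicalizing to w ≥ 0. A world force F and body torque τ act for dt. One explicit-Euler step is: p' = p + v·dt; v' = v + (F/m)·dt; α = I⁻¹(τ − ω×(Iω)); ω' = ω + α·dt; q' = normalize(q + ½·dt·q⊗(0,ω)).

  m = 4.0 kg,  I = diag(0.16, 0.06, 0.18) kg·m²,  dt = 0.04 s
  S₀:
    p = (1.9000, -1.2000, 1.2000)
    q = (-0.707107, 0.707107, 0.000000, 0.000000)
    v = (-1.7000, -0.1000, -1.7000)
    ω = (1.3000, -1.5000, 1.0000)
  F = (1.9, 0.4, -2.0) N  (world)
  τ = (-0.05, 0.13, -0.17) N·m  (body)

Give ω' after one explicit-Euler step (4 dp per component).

ω×(Iω) gyroscopic = (-0.1800, -0.0260, 0.1950)
(τ − ω×Iω)/I = (0.8125, 2.6000, -2.0278)
ω' = ω + α·dt = (1.3325, -1.3960, 0.9189)

ω' = (1.3325, -1.3960, 0.9189)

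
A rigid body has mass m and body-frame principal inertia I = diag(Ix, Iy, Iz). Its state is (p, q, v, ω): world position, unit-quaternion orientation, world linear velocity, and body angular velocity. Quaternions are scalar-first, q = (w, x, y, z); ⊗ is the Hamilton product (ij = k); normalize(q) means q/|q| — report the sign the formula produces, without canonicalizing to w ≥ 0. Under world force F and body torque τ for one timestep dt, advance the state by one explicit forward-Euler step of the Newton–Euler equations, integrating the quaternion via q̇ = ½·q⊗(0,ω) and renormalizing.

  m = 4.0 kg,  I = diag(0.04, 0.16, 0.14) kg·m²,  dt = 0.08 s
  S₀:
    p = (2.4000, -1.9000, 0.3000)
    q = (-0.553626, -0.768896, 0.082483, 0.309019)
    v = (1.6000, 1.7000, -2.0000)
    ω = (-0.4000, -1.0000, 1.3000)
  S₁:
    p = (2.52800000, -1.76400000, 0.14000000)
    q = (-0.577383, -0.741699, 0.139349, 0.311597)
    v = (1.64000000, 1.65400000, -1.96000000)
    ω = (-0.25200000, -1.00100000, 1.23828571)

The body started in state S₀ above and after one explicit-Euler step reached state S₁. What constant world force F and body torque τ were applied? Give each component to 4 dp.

Δv = v₁−v₀ = (0.04000000, -0.04600000, 0.04000000)
m·(v₁−v₀)/dt = (2.0000, -2.3000, 2.0000)
ω₁ − ω₀ = (0.14800000, -0.00100000, -0.06171429)
I·α + gyro = (0.1000, 0.0500, -0.0600)

F = (2.0000, -2.3000, 2.0000)
τ = (0.1000, 0.0500, -0.0600)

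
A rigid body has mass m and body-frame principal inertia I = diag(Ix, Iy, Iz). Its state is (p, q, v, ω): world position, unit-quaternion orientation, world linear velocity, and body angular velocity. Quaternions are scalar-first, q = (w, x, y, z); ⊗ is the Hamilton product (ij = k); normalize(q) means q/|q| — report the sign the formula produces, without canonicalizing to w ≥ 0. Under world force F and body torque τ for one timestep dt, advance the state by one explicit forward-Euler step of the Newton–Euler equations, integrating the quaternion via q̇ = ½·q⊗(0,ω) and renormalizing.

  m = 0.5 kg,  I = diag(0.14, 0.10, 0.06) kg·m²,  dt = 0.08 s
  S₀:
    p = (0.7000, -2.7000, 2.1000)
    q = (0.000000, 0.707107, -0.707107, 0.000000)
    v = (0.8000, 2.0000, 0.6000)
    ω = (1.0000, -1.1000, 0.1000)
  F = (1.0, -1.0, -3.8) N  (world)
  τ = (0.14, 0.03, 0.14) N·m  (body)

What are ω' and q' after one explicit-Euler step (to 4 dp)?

gyro term ω×Iω = (0.0044, 0.0080, 0.0440)
angular accel α = (0.9686, 0.2200, 1.6000)
ω + α·dt = (1.0775, -1.0824, 0.2280)
q⊗(0,ω) = (-1.4849247, -0.0707107, -0.0707107, -0.0707107)
q' = normalize(q + ½dt·q⊗(0,ω)) = (-0.0593, 0.7030, -0.7087, -0.0028)

ω' = (1.0775, -1.0824, 0.2280)
q' = (-0.0593, 0.7030, -0.7087, -0.0028)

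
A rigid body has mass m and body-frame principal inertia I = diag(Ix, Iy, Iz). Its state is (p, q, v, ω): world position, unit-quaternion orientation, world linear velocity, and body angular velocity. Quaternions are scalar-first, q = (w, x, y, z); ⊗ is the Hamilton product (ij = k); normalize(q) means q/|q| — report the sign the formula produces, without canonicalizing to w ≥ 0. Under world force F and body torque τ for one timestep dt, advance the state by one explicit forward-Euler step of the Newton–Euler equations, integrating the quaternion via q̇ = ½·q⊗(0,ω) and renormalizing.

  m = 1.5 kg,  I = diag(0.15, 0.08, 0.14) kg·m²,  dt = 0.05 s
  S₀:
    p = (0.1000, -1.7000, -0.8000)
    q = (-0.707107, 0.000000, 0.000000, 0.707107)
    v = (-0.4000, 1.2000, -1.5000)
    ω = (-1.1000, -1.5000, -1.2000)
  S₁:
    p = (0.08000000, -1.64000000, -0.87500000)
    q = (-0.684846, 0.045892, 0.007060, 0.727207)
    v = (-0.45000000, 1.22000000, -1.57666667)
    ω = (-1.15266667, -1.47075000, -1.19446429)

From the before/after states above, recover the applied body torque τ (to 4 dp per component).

ω₁ − ω₀ = (-0.05266667, 0.02925000, 0.00553571)
I·α + gyro = (-0.0500, 0.0600, -0.1000)

τ = (-0.0500, 0.0600, -0.1000)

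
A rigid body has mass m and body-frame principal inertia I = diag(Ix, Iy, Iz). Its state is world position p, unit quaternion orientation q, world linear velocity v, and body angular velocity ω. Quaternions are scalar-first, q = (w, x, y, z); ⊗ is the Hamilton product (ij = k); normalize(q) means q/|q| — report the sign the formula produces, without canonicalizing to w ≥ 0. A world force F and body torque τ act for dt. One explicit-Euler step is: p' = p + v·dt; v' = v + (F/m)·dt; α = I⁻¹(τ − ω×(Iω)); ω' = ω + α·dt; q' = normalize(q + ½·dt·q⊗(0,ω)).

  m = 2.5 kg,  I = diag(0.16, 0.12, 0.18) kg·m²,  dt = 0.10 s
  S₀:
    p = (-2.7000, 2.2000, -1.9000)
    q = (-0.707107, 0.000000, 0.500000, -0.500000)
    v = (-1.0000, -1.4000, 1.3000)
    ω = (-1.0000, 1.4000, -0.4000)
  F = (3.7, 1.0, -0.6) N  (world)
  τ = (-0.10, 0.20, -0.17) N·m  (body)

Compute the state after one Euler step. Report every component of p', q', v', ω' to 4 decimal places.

p' = (-2.8000, 2.0600, -1.7700)
q' = (-0.7492, 0.0601, 0.4737, -0.4591)
v' = (-0.8520, -1.3600, 1.2760)
ω' = (-1.0415, 1.5733, -0.5256)

a = (1.4800, 0.4000, -0.2400)
p + v·dt = (-2.8000, 2.0600, -1.7700)
new velocity v' = (-0.8520, -1.3600, 1.2760)
precession coupling ω×(Iω) = (-0.0336, -0.0080, 0.0560)
angular accel α = (-0.4150, 1.7333, -1.2556)
ω + α·dt = (-1.0415, 1.5733, -0.5256)
2q̇ = q⊗(0,ω) = (-0.9000000, 1.2071070, -0.4899498, 0.7828428)
updated quaternion q' = (-0.7492, 0.0601, 0.4737, -0.4591)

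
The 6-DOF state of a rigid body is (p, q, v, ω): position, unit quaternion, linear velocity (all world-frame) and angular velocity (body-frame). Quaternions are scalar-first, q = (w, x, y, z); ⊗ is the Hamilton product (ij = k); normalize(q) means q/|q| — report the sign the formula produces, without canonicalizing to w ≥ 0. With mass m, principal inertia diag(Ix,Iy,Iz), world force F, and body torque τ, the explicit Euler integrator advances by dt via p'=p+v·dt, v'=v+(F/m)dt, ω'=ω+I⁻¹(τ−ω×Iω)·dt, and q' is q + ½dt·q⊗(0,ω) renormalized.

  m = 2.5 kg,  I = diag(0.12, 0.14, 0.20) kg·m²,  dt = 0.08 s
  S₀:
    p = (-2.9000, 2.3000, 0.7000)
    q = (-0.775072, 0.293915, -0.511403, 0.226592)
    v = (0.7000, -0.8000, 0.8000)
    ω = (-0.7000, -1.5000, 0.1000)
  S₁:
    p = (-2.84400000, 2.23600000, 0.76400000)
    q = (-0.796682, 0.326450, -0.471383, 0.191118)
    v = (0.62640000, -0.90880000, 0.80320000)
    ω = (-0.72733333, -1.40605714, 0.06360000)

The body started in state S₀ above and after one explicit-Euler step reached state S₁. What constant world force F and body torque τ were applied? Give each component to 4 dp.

v₁ − v₀ = (-0.07360000, -0.10880000, 0.00320000)
m·(v₁−v₀)/dt = (-2.3000, -3.4000, 0.1000)
Δω = ω₁−ω₀ = (-0.02733333, 0.09394286, -0.03640000)
τ = I·(Δω/dt) + ω₀×(Iω₀) = (-0.0500, 0.1700, -0.0700)

F = (-2.3000, -3.4000, 0.1000)
τ = (-0.0500, 0.1700, -0.0700)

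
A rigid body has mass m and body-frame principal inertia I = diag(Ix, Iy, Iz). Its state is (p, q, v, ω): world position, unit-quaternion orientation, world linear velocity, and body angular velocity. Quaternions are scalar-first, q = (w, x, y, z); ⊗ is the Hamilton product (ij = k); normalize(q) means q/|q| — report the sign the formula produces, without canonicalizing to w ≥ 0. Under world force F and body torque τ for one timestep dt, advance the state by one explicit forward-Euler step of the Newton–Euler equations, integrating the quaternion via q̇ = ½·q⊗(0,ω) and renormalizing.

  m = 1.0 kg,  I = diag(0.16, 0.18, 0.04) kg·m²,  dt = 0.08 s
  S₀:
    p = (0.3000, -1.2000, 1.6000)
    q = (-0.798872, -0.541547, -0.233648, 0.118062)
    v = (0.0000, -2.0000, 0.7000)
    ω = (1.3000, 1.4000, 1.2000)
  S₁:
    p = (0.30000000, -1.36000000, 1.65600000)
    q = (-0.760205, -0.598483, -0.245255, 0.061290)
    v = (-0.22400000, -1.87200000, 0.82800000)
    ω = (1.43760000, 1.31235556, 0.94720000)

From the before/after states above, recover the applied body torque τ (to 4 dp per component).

τ = (0.0400, -0.0100, -0.0900)

rate change Δω = (0.13760000, -0.08764444, -0.25280000)
precession coupling = (-0.2352, 0.1872, 0.0364)
I·α + gyro = (0.0400, -0.0100, -0.0900)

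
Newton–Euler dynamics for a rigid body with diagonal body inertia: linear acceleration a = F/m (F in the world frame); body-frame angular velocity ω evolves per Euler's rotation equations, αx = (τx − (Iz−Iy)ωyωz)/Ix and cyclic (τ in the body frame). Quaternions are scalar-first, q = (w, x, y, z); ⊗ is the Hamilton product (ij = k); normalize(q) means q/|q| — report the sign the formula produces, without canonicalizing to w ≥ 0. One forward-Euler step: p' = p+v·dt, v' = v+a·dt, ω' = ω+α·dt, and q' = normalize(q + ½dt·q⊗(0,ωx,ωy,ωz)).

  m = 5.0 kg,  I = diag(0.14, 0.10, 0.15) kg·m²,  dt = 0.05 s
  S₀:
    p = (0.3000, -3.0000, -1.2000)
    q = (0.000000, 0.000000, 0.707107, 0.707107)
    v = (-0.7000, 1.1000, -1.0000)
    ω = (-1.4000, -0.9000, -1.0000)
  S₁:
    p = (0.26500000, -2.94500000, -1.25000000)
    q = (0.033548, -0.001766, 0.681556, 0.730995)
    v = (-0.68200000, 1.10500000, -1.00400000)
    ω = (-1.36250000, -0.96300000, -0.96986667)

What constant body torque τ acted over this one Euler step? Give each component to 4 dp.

τ = (0.1500, -0.1400, 0.0400)

Δω = ω₁−ω₀ = (0.03750000, -0.06300000, 0.03013333)
τ = I·(Δω/dt) + ω₀×(Iω₀) = (0.1500, -0.1400, 0.0400)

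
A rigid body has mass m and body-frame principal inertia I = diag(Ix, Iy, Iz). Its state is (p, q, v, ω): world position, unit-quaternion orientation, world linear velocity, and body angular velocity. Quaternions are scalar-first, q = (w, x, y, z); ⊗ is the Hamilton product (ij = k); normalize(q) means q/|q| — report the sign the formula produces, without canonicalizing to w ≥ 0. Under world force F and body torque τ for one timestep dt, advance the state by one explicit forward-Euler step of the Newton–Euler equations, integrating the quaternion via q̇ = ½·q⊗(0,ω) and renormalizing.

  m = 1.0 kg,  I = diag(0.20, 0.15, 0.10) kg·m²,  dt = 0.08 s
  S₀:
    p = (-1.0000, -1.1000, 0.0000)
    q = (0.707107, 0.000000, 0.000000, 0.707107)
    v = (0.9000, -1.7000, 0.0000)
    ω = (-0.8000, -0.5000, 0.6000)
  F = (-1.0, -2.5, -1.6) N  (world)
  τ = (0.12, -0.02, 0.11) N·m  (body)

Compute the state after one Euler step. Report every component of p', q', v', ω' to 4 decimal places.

angular accel α = (0.5250, 0.1867, 1.3000)
new body rate ω' = (-0.7580, -0.4851, 0.7040)
q⊗(0,ω) = (-0.4242642, -0.2121321, -0.9192391, 0.4242642)
q + ½dt·q⊗(0,ω), renormalized = (0.6894, -0.0085, -0.0367, 0.7234)
a = F/m = (-1.0000, -2.5000, -1.6000)
p + v·dt = (-0.9280, -1.2360, 0.0000)
v' = v + a·dt = (0.8200, -1.9000, -0.1280)

p' = (-0.9280, -1.2360, 0.0000)
q' = (0.6894, -0.0085, -0.0367, 0.7234)
v' = (0.8200, -1.9000, -0.1280)
ω' = (-0.7580, -0.4851, 0.7040)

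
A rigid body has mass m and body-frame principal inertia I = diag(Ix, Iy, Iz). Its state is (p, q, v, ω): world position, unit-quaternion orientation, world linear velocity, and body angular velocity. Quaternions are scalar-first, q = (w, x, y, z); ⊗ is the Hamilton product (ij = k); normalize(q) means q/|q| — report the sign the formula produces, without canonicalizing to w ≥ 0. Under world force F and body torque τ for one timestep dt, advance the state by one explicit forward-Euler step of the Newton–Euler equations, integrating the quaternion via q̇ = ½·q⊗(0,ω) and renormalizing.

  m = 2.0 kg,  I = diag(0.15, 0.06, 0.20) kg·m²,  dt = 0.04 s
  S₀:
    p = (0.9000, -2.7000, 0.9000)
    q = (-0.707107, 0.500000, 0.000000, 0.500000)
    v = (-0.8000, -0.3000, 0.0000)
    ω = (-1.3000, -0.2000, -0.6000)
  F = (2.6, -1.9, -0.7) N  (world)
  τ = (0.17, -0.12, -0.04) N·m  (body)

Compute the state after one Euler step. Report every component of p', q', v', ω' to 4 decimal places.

p' = (0.8680, -2.7120, 0.9000)
q' = (-0.6878, 0.5202, -0.0042, 0.5063)
v' = (-0.7480, -0.3380, -0.0140)
ω' = (-1.2591, -0.2540, -0.6033)

p + v·dt = (0.8680, -2.7120, 0.9000)
new velocity v' = (-0.7480, -0.3380, -0.0140)
precession coupling ω×(Iω) = (0.0168, -0.0390, -0.0234)
α = I⁻¹(τ − ω×Iω) = (1.0213, -1.3500, -0.0830)
ω' = ω + α·dt = (-1.2591, -0.2540, -0.6033)
2q̇ = q⊗(0,ω) = (0.9500000, 1.0192391, -0.2085786, 0.3242642)
updated quaternion q' = (-0.6878, 0.5202, -0.0042, 0.5063)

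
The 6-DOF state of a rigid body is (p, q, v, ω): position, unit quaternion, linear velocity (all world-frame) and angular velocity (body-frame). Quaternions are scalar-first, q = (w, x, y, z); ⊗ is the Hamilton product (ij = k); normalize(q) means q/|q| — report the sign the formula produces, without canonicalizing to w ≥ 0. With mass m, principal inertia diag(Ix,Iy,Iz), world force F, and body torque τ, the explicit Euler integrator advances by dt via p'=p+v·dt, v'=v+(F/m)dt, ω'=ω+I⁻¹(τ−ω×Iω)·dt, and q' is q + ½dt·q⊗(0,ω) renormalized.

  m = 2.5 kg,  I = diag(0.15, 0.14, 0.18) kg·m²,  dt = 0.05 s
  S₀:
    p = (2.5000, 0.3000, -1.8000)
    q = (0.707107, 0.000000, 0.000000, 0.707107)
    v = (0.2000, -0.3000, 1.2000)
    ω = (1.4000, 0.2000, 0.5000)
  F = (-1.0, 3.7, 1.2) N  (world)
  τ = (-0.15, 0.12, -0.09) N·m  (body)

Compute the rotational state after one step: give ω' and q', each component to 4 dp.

gyro term ω×Iω = (0.0040, -0.0210, -0.0028)
angular accel α = (-1.0267, 1.0071, -0.4844)
new body rate ω' = (1.3487, 0.2504, 0.4758)
2q̇ = q⊗(0,ω) = (-0.3535535, 0.8485284, 1.1313712, 0.3535535)
updated quaternion q' = (0.6978, 0.0212, 0.0283, 0.7154)

ω' = (1.3487, 0.2504, 0.4758)
q' = (0.6978, 0.0212, 0.0283, 0.7154)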